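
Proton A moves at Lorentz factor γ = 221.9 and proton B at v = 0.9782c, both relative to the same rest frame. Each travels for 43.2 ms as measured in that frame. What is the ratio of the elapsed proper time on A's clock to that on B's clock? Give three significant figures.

A: γ = 221.9. B: γ = 1/√(1 − 0.9782²) = 1/√0.04312 = 4.815.
τ_A/τ_B = γ_B/γ_A = 4.815/221.9 = 0.02170, so τ_A/τ_B = 0.02170.

τ_A/τ_B = 0.0217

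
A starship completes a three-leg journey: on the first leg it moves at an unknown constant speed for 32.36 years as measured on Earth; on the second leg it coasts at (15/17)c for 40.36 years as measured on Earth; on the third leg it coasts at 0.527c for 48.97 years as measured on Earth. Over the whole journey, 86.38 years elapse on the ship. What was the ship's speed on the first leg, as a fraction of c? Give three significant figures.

β = 0.605

Leg 1: speed unknown; τ_1 = 32.36/γ_1.
Leg 2: γ = 1/√(1 − (15/17)²) = 17/8 = 2.125; τ_2 = 40.36/2.125 = 18.99 years.
Leg 3: γ = 1/√(1 − 0.527²) = 1/√0.7223 = 1.177; τ_3 = 48.97/1.177 = 41.62 years.
Total proper time: τ_1 + 18.99 + 41.62 = 86.38, so τ_1 = 86.38 − 60.61 = 25.77 years.
γ_1 = 32.36/25.77 = 1.256; β = √(1 − 1/γ²) = √0.3659.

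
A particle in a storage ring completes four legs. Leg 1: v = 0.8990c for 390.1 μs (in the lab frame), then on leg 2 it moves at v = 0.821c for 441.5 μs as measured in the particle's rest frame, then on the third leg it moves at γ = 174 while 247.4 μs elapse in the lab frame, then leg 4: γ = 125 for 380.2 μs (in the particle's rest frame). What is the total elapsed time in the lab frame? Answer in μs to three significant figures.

Leg 1: 390.1 μs is already measured in the lab frame.
Leg 2: γ = 1/√(1 − 0.821²) = 1/√0.3260 = 1.752; Δt_2 = 1.752 × 441.5 = 773.3 μs.
Leg 3: 247.4 μs is already measured in the lab frame.
Leg 4: γ = 125; Δt_4 = 125.0 × 380.2 = 4.753×10⁴ μs.
Total: 390.1 + 773.3 + 247.4 + 4.753×10⁴ μs.

Δt = 4.89×10⁴ μs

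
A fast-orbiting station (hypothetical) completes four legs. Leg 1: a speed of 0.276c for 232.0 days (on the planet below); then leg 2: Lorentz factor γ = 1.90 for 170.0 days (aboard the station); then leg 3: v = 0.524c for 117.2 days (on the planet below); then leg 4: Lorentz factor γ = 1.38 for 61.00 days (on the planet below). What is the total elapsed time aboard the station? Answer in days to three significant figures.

Leg 1: γ = 1/√(1 − 0.276²) = 1/√0.9238 = 1.040; τ_1 = 232.0/1.040 = 223.0 days.
Leg 2: 170.0 days is already measured aboard the station.
Leg 3: γ = 1/√(1 − 0.524²) = 1/√0.7254 = 1.174; τ_3 = 117.2/1.174 = 99.82 days.
Leg 4: γ = 1.38; τ_4 = 61.00/1.380 = 44.20 days.
Total: 223.0 + 170.0 + 99.82 + 44.20 days.

τ = 537 days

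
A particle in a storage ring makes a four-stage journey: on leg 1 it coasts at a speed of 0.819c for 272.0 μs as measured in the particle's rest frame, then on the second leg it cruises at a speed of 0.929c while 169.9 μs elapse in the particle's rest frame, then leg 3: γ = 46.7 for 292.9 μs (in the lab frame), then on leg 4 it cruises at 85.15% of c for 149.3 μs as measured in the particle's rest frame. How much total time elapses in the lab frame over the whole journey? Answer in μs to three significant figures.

Leg 1: γ = 1/√(1 − 0.819²) = 1/√0.3292 = 1.743; Δt_1 = 1.743 × 272.0 = 474.0 μs.
Leg 2: γ = 1/√(1 − 0.929²) = 1/√0.1370 = 2.702; Δt_2 = 2.702 × 169.9 = 459.1 μs.
Leg 3: 292.9 μs is already measured in the lab frame.
Leg 4: β = 0.8515; γ = 1/√(1 − 0.8515²) = 1/√0.2749 = 1.907; Δt_4 = 1.907 × 149.3 = 284.7 μs.
Total: 474.0 + 459.1 + 292.9 + 284.7 μs.

Δt = 1510 μs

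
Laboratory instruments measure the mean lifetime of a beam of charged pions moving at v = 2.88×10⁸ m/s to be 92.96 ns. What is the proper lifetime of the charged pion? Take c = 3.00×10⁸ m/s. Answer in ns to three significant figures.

β = 2.88×10⁸/3.00×10⁸ = 0.9600; γ = 1/√(1 − 0.9600²) = 3.571
The lab-frame lifetime is the dilated interval; the proper lifetime is τ₀ = Δt/γ = 92.96/3.571 ns.

τ₀ = 26.0 ns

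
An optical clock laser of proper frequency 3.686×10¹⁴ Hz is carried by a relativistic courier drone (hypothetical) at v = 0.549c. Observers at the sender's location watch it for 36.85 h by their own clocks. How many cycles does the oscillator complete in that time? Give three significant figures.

N = 4.09×10¹⁹

γ = 1/√(1 − 0.549²) = 1/√0.6986 = 1.196
During 36.85 h of lab time, the oscillator's proper time advances by τ = Δt/γ = 36.85/1.196 = 30.80 h = 1.109×10⁵ s.
N = f × τ = 3.686×10¹⁴ × 1.109×10⁵ = 4.087×10¹⁹.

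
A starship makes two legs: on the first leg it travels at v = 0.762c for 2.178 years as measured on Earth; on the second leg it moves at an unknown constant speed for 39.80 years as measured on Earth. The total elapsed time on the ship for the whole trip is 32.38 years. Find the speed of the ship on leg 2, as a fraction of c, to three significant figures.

Leg 1: γ = 1/√(1 − 0.762²) = 1/√0.4194 = 1.544; τ_1 = 2.178/1.544 = 1.410 years.
Leg 2: speed unknown; τ_2 = 39.80/γ_2.
Total proper time: 1.410 + τ_2 = 32.38, so τ_2 = 32.38 − 1.410 = 30.97 years.
γ_2 = 39.80/30.97 = 1.285; β = √(1 − 1/γ²) = √0.3945.

β = 0.628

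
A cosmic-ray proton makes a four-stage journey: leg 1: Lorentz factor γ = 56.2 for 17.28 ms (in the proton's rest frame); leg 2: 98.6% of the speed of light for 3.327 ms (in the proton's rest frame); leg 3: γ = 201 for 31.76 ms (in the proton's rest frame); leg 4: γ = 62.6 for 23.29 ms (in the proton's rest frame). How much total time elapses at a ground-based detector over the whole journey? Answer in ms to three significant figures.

Δt = 8830 ms

Leg 1: γ = 56.2; Δt_1 = 56.20 × 17.28 = 971.1 ms.
Leg 2: β = 0.986; γ = 1/√(1 − 0.986²) = 1/√0.02780 = 5.997; Δt_2 = 5.997 × 3.327 = 19.95 ms.
Leg 3: γ = 201; Δt_3 = 201.0 × 31.76 = 6384 ms.
Leg 4: γ = 62.6; Δt_4 = 62.60 × 23.29 = 1458 ms.
Total: 971.1 + 19.95 + 6384 + 1458 ms.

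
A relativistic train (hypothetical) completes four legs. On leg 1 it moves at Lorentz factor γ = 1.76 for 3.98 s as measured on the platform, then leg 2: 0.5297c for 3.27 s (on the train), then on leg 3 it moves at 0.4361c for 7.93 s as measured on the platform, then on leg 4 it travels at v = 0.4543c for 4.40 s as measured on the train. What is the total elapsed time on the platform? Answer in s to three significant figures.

Δt = 20.7 s

Leg 1: 3.98 s is already measured on the platform.
Leg 2: γ = 1/√(1 − 0.5297²) = 1/√0.7194 = 1.179; Δt_2 = 1.179 × 3.27 = 3.855 s.
Leg 3: 7.93 s is already measured on the platform.
Leg 4: γ = 1/√(1 − 0.4543²) = 1/√0.7936 = 1.123; Δt_4 = 1.123 × 4.40 = 4.939 s.
Total: 3.980 + 3.855 + 7.930 + 4.939 s.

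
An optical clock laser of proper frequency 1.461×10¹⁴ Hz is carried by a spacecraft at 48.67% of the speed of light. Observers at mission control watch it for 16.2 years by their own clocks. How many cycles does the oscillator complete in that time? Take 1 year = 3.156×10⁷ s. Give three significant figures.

N = 6.53×10²²

β = 0.4867; γ = 1/√(1 − 0.4867²) = 1/√0.7631 = 1.145
During 16.2 years of lab time, the oscillator's proper time advances by τ = Δt/γ = 16.2/1.145 = 14.15 years = 4.466×10⁸ s.
N = f × τ = 1.461×10¹⁴ × 4.466×10⁸ = 6.525×10²².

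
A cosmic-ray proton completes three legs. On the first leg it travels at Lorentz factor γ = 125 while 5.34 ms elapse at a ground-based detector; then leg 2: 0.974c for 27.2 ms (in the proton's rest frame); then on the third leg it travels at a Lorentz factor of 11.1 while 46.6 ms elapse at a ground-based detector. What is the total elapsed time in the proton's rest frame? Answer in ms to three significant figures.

Leg 1: γ = 125; τ_1 = 5.34/125.0 = 0.04272 ms.
Leg 2: 27.2 ms is already measured in the proton's rest frame.
Leg 3: γ = 11.1; τ_3 = 46.6/11.10 = 4.198 ms.
Total: 0.04272 + 27.20 + 4.198 ms.

τ = 31.4 ms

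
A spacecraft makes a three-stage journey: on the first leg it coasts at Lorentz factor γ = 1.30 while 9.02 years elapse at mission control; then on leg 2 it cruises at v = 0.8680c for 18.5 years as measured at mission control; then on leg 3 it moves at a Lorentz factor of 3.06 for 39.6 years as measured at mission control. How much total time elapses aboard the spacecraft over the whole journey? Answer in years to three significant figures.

Leg 1: γ = 1.30; τ_1 = 9.02/1.300 = 6.938 years.
Leg 2: γ = 1/√(1 − 0.8680²) = 1/√0.2466 = 2.014; τ_2 = 18.5/2.014 = 9.186 years.
Leg 3: γ = 3.06; τ_3 = 39.6/3.060 = 12.94 years.
Total: 6.938 + 9.186 + 12.94 years.

τ = 29.1 years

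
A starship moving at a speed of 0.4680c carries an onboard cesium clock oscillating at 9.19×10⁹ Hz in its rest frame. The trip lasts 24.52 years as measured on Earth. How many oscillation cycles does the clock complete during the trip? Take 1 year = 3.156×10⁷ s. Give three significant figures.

γ = 1/√(1 − 0.4680²) = 1/√0.7810 = 1.132
The oscillator's own cycle count is N = f × τ where τ is the proper time on the ship. τ = Δt/γ = 24.52/1.132 = 21.67 years = 6.839×10⁸ s.
N = 9.19×10⁹ × 6.839×10⁸ = 6.285×10¹⁸.

N = 6.28×10¹⁸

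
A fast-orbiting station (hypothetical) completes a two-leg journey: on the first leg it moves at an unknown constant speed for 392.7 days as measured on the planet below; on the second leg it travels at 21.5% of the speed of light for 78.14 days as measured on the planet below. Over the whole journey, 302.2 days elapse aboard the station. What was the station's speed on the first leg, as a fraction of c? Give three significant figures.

Leg 1: speed unknown; τ_1 = 392.7/γ_1.
Leg 2: β = 0.215; γ = 1/√(1 − 0.215²) = 1/√0.9538 = 1.024; τ_2 = 78.14/1.024 = 76.31 days.
Total proper time: τ_1 + 76.31 = 302.2, so τ_1 = 302.2 − 76.31 = 225.9 days.
γ_1 = 392.7/225.9 = 1.738; β = √(1 − 1/γ²) = √0.6691.

β = 0.818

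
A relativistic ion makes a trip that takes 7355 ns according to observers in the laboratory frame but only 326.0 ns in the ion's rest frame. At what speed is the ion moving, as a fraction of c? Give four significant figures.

The proper time is measured in the ion's rest frame (both events occur at the ion's location); Δt is measured in the laboratory frame. γ = Δt/τ = 7355/326.0 = 22.56.
β = √(1 − 1/γ²) = √(1 − 0.001965) = √0.9980

β = 0.9990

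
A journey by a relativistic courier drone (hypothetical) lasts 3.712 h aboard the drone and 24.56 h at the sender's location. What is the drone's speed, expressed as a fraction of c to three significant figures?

The proper time is measured aboard the drone (both events occur at the drone's location); Δt is measured at the sender's location. γ = Δt/τ = 24.56/3.712 = 6.616.
β = √(1 − 1/γ²) = √(1 − 0.02284) = √0.9772

β = 0.989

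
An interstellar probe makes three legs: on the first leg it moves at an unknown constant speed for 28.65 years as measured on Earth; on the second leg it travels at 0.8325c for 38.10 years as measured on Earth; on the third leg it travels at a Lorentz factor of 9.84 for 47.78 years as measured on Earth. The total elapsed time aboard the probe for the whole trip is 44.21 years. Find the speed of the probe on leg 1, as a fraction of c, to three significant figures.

β = 0.771

Leg 1: speed unknown; τ_1 = 28.65/γ_1.
Leg 2: γ = 1/√(1 − 0.8325²) = 1/√0.3069 = 1.805; τ_2 = 38.10/1.805 = 21.11 years.
Leg 3: γ = 9.84; τ_3 = 47.78/9.840 = 4.856 years.
Total proper time: τ_1 + 21.11 + 4.856 = 44.21, so τ_1 = 44.21 − 25.96 = 18.25 years.
γ_1 = 28.65/18.25 = 1.570; β = √(1 − 1/γ²) = √0.5944.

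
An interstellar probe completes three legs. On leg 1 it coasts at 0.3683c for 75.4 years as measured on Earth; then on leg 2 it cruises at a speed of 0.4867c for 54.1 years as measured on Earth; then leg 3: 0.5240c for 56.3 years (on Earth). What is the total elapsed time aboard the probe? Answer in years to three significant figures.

τ = 165 years

Leg 1: γ = 1/√(1 − 0.3683²) = 1/√0.8644 = 1.076; τ_1 = 75.4/1.076 = 70.10 years.
Leg 2: γ = 1/√(1 − 0.4867²) = 1/√0.7631 = 1.145; τ_2 = 54.1/1.145 = 47.26 years.
Leg 3: γ = 1/√(1 − 0.5240²) = 1/√0.7254 = 1.174; τ_3 = 56.3/1.174 = 47.95 years.
Total: 70.10 + 47.26 + 47.95 years.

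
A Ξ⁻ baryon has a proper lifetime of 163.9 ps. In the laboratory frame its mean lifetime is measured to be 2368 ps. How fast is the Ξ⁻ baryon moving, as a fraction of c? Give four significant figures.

γ = Δt/τ₀ = 2368/163.9 = 14.45
β = √(1 − 1/γ²) = √(1 − 0.004791) = √0.9952

v = 0.9976c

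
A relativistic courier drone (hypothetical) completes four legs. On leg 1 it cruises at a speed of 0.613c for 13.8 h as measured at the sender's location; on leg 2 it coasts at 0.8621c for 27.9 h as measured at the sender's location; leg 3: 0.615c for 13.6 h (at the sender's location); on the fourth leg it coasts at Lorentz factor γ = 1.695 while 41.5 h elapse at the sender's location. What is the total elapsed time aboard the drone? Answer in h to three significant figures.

Leg 1: γ = 1/√(1 − 0.613²) = 1/√0.6242 = 1.266; τ_1 = 13.8/1.266 = 10.90 h.
Leg 2: γ = 1/√(1 − 0.8621²) = 1/√0.2568 = 1.973; τ_2 = 27.9/1.973 = 14.14 h.
Leg 3: γ = 1/√(1 − 0.615²) = 1/√0.6218 = 1.268; τ_3 = 13.6/1.268 = 10.72 h.
Leg 4: γ = 1.695; τ_4 = 41.5/1.695 = 24.48 h.
Total: 10.90 + 14.14 + 10.72 + 24.48 h.

τ = 60.2 h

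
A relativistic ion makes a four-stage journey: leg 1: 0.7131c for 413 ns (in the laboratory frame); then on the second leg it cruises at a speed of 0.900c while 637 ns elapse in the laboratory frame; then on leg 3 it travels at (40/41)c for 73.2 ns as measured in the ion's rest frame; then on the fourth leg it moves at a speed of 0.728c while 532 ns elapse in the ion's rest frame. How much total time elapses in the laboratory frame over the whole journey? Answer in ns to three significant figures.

Leg 1: 413 ns is already measured in the laboratory frame.
Leg 2: 637 ns is already measured in the laboratory frame.
Leg 3: γ = 1/√(1 − (40/41)²) = 41/9 ≈ 4.556; Δt_3 = 4.556 × 73.2 = 333.5 ns.
Leg 4: γ = 1/√(1 − 0.728²) = 1/√0.4700 = 1.459; Δt_4 = 1.459 × 532 = 776.0 ns.
Total: 413.0 + 637.0 + 333.5 + 776.0 ns.

Δt = 2160 ns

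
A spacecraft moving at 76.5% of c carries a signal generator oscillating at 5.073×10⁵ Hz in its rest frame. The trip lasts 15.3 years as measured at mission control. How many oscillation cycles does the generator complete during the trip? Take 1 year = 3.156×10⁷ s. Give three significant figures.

β = 0.765; γ = 1/√(1 − 0.765²) = 1/√0.4148 = 1.553
The oscillator's own cycle count is N = f × τ where τ is the proper time aboard the spacecraft. τ = Δt/γ = 15.3/1.553 = 9.854 years = 3.110×10⁸ s.
N = 5.073×10⁵ × 3.110×10⁸ = 1.578×10¹⁴.

N = 1.58×10¹⁴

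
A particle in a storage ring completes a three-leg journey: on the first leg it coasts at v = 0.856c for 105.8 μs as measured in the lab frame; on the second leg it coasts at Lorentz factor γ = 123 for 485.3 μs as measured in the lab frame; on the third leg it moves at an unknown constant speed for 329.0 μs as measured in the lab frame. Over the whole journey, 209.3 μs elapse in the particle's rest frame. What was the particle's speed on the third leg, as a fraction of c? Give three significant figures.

Leg 1: γ = 1/√(1 − 0.856²) = 1/√0.2673 = 1.934; τ_1 = 105.8/1.934 = 54.70 μs.
Leg 2: γ = 123; τ_2 = 485.3/123.0 = 3.946 μs.
Leg 3: speed unknown; τ_3 = 329.0/γ_3.
Total proper time: 54.70 + 3.946 + τ_3 = 209.3, so τ_3 = 209.3 − 58.64 = 150.7 μs.
γ_3 = 329.0/150.7 = 2.184; β = √(1 − 1/γ²) = √0.7903.

β = 0.889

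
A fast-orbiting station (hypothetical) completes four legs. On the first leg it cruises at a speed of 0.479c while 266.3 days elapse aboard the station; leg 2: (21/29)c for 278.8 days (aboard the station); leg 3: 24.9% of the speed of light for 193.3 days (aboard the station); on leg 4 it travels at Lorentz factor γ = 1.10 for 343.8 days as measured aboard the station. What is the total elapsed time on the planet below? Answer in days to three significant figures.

Δt = 1290 days

Leg 1: γ = 1/√(1 − 0.479²) = 1/√0.7706 = 1.139; Δt_1 = 1.139 × 266.3 = 303.4 days.
Leg 2: γ = 1/√(1 − (21/29)²) = 29/20 = 1.450; Δt_2 = 1.450 × 278.8 = 404.3 days.
Leg 3: β = 0.249; γ = 1/√(1 − 0.249²) = 1/√0.9380 = 1.033; Δt_3 = 1.033 × 193.3 = 199.6 days.
Leg 4: γ = 1.10; Δt_4 = 1.100 × 343.8 = 378.2 days.
Total: 303.4 + 404.3 + 199.6 + 378.2 days.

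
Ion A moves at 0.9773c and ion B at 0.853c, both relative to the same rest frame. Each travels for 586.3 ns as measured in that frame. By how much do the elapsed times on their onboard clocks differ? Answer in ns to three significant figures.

A: γ = 1/√(1 − 0.9773²) = 1/√0.04488 = 4.720; τ_A = 586.3/4.720 = 124.2 ns.
B: γ = 1/√(1 − 0.853²) = 1/√0.2724 = 1.916; τ_B = 586.3/1.916 = 306.0 ns.

|τ_A − τ_B| = 182 ns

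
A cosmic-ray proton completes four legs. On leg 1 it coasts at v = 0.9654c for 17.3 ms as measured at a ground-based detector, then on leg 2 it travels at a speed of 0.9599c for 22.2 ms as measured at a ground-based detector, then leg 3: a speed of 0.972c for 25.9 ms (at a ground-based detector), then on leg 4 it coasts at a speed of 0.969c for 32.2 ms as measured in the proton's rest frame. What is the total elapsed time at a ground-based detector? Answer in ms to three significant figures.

Leg 1: 17.3 ms is already measured at a ground-based detector.
Leg 2: 22.2 ms is already measured at a ground-based detector.
Leg 3: 25.9 ms is already measured at a ground-based detector.
Leg 4: γ = 1/√(1 − 0.969²) = 1/√0.06104 = 4.048; Δt_4 = 4.048 × 32.2 = 130.3 ms.
Total: 17.30 + 22.20 + 25.90 + 130.3 ms.

Δt = 196 ms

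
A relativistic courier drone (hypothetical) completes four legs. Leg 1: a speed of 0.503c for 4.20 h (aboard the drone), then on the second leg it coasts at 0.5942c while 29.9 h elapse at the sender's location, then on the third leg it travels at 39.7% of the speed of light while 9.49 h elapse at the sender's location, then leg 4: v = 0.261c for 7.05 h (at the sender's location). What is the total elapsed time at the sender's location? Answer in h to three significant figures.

Δt = 51.3 h

Leg 1: γ = 1/√(1 − 0.503²) = 1/√0.7470 = 1.157; Δt_1 = 1.157 × 4.20 = 4.860 h.
Leg 2: 29.9 h is already measured at the sender's location.
Leg 3: 9.49 h is already measured at the sender's location.
Leg 4: 7.05 h is already measured at the sender's location.
Total: 4.860 + 29.90 + 9.490 + 7.050 h.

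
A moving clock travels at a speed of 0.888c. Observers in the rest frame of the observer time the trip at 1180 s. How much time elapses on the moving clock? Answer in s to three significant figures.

γ = 1/√(1 − 0.888²) = 1/√0.2115 = 2.175
The interval measured in the rest frame of the observer is the dilated one; the clock on the moving clock measures the proper time τ = Δt/γ = 1180/2.175 s.

τ = 543 s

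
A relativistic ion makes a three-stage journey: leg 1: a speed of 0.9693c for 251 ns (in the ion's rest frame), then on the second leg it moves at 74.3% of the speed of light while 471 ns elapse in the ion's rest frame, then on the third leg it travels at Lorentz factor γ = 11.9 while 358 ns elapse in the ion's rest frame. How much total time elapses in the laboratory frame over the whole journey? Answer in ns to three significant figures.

Δt = 5980 ns

Leg 1: γ = 1/√(1 − 0.9693²) = 1/√0.06046 = 4.067; Δt_1 = 4.067 × 251 = 1021 ns.
Leg 2: β = 0.743; γ = 1/√(1 − 0.743²) = 1/√0.4480 = 1.494; Δt_2 = 1.494 × 471 = 703.7 ns.
Leg 3: γ = 11.9; Δt_3 = 11.90 × 358 = 4260 ns.
Total: 1021 + 703.7 + 4260 ns.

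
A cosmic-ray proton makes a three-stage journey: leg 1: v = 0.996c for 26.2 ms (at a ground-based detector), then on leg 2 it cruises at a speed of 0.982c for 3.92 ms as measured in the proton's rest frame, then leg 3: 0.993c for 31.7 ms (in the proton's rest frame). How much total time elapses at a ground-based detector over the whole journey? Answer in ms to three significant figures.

Leg 1: 26.2 ms is already measured at a ground-based detector.
Leg 2: γ = 1/√(1 − 0.982²) = 1/√0.03568 = 5.294; Δt_2 = 5.294 × 3.92 = 20.75 ms.
Leg 3: γ = 1/√(1 − 0.993²) = 1/√0.01395 = 8.466; Δt_3 = 8.466 × 31.7 = 268.4 ms.
Total: 26.20 + 20.75 + 268.4 ms.

Δt = 315 ms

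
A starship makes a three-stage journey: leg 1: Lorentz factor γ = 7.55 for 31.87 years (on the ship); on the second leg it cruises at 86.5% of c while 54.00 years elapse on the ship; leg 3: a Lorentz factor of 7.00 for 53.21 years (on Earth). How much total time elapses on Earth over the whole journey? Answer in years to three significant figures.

Δt = 401 years

Leg 1: γ = 7.55; Δt_1 = 7.550 × 31.87 = 240.6 years.
Leg 2: β = 0.865; γ = 1/√(1 − 0.865²) = 1/√0.2518 = 1.993; Δt_2 = 1.993 × 54.00 = 107.6 years.
Leg 3: 53.21 years is already measured on Earth.
Total: 240.6 + 107.6 + 53.21 years.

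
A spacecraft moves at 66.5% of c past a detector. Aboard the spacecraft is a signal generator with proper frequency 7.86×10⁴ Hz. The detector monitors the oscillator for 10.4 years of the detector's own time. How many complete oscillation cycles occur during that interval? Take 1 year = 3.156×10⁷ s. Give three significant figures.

β = 0.665; γ = 1/√(1 − 0.665²) = 1/√0.5578 = 1.339
During 10.4 years of lab time, the oscillator's proper time advances by τ = Δt/γ = 10.4/1.339 = 7.767 years = 2.451×10⁸ s.
N = f × τ = 7.86×10⁴ × 2.451×10⁸ = 1.927×10¹³.

N = 1.93×10¹³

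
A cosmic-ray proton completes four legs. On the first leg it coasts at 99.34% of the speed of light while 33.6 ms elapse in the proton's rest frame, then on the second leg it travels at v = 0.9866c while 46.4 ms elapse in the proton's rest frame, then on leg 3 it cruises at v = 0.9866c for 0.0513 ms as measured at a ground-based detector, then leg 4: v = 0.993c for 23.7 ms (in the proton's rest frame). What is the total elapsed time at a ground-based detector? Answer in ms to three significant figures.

Leg 1: β = 0.9934; γ = 1/√(1 − 0.9934²) = 1/√0.01316 = 8.718; Δt_1 = 8.718 × 33.6 = 292.9 ms.
Leg 2: γ = 1/√(1 − 0.9866²) = 1/√0.02662 = 6.129; Δt_2 = 6.129 × 46.4 = 284.4 ms.
Leg 3: 0.0513 ms is already measured at a ground-based detector.
Leg 4: γ = 1/√(1 − 0.993²) = 1/√0.01395 = 8.466; Δt_4 = 8.466 × 23.7 = 200.7 ms.
Total: 292.9 + 284.4 + 0.05130 + 200.7 ms.

Δt = 778 ms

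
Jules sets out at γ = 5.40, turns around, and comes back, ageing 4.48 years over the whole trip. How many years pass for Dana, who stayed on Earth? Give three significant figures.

γ = 5.40
Earth-frame duration is the dilated interval: Δt = γτ = 5.400 × 4.48 years.

Δt = 24.2 years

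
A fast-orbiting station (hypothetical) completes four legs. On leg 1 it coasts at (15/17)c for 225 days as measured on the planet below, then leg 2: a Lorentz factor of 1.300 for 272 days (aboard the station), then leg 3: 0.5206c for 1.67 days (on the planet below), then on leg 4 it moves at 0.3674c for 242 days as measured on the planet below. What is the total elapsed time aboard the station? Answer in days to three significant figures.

Leg 1: γ = 1/√(1 − (15/17)²) = 17/8 = 2.125; τ_1 = 225/2.125 = 105.9 days.
Leg 2: 272 days is already measured aboard the station.
Leg 3: γ = 1/√(1 − 0.5206²) = 1/√0.7290 = 1.171; τ_3 = 1.67/1.171 = 1.426 days.
Leg 4: γ = 1/√(1 − 0.3674²) = 1/√0.8650 = 1.075; τ_4 = 242/1.075 = 225.1 days.
Total: 105.9 + 272.0 + 1.426 + 225.1 days.

τ = 604 days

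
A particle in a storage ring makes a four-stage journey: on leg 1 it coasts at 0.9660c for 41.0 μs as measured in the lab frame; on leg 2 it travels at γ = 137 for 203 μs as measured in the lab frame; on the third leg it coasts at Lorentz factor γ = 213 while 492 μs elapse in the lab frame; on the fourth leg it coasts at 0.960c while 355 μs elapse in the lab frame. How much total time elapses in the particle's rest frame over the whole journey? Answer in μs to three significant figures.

τ = 114 μs

Leg 1: γ = 1/√(1 − 0.9660²) = 1/√0.06684 = 3.868; τ_1 = 41.0/3.868 = 10.60 μs.
Leg 2: γ = 137; τ_2 = 203/137.0 = 1.482 μs.
Leg 3: γ = 213; τ_3 = 492/213.0 = 2.310 μs.
Leg 4: γ = 1/√(1 − 0.960²) = 25/7 ≈ 3.571; τ_4 = 355/3.571 = 99.40 μs.
Total: 10.60 + 1.482 + 2.310 + 99.40 μs.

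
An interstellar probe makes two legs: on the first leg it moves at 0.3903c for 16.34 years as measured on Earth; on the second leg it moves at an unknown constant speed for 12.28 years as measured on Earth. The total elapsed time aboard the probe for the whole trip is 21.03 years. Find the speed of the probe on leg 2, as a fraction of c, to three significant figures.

β = 0.873

Leg 1: γ = 1/√(1 − 0.3903²) = 1/√0.8477 = 1.086; τ_1 = 16.34/1.086 = 15.04 years.
Leg 2: speed unknown; τ_2 = 12.28/γ_2.
Total proper time: 15.04 + τ_2 = 21.03, so τ_2 = 21.03 − 15.04 = 5.986 years.
γ_2 = 12.28/5.986 = 2.051; β = √(1 − 1/γ²) = √0.7624.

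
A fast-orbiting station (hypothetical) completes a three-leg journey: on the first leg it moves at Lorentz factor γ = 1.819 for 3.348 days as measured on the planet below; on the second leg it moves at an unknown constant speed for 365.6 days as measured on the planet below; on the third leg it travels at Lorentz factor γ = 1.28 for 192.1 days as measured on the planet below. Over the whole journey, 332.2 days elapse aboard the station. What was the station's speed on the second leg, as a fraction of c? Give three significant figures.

Leg 1: γ = 1.819; τ_1 = 3.348/1.819 = 1.841 days.
Leg 2: speed unknown; τ_2 = 365.6/γ_2.
Leg 3: γ = 1.28; τ_3 = 192.1/1.280 = 150.1 days.
Total proper time: 1.841 + τ_2 + 150.1 = 332.2, so τ_2 = 332.2 − 151.9 = 180.3 days.
γ_2 = 365.6/180.3 = 2.028; β = √(1 − 1/γ²) = √0.7568.

β = 0.870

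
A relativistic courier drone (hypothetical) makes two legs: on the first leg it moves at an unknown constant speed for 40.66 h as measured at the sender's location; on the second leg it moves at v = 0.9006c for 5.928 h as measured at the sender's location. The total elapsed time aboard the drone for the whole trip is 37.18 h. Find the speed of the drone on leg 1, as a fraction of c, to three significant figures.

β = 0.525

Leg 1: speed unknown; τ_1 = 40.66/γ_1.
Leg 2: γ = 1/√(1 − 0.9006²) = 1/√0.1889 = 2.301; τ_2 = 5.928/2.301 = 2.577 h.
Total proper time: τ_1 + 2.577 = 37.18, so τ_1 = 37.18 − 2.577 = 34.60 h.
γ_1 = 40.66/34.60 = 1.175; β = √(1 − 1/γ²) = √0.2757.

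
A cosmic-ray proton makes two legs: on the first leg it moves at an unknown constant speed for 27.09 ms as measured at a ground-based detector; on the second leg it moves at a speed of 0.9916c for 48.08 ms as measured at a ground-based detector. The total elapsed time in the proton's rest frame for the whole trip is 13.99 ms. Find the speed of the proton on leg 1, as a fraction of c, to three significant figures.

β = 0.958

Leg 1: speed unknown; τ_1 = 27.09/γ_1.
Leg 2: γ = 1/√(1 − 0.9916²) = 1/√0.01673 = 7.731; τ_2 = 48.08/7.731 = 6.219 ms.
Total proper time: τ_1 + 6.219 = 13.99, so τ_1 = 13.99 − 6.219 = 7.771 ms.
γ_1 = 27.09/7.771 = 3.486; β = √(1 − 1/γ²) = √0.9177.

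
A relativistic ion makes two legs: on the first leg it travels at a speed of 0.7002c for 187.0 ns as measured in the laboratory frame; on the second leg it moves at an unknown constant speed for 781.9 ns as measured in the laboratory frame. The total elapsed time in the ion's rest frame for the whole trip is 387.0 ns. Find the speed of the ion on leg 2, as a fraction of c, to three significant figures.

β = 0.946

Leg 1: γ = 1/√(1 − 0.7002²) = 1/√0.5097 = 1.401; τ_1 = 187.0/1.401 = 133.5 ns.
Leg 2: speed unknown; τ_2 = 781.9/γ_2.
Total proper time: 133.5 + τ_2 = 387.0, so τ_2 = 387.0 − 133.5 = 253.5 ns.
γ_2 = 781.9/253.5 = 3.085; β = √(1 − 1/γ²) = √0.8949.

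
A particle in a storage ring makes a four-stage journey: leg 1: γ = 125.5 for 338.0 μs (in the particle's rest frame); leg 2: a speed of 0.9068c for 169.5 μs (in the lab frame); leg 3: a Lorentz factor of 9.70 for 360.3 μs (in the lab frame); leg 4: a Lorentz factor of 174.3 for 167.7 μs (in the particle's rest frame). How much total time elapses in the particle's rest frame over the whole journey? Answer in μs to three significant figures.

τ = 614 μs

Leg 1: 338.0 μs is already measured in the particle's rest frame.
Leg 2: γ = 1/√(1 − 0.9068²) = 1/√0.1777 = 2.372; τ_2 = 169.5/2.372 = 71.45 μs.
Leg 3: γ = 9.70; τ_3 = 360.3/9.700 = 37.14 μs.
Leg 4: 167.7 μs is already measured in the particle's rest frame.
Total: 338.0 + 71.45 + 37.14 + 167.7 μs.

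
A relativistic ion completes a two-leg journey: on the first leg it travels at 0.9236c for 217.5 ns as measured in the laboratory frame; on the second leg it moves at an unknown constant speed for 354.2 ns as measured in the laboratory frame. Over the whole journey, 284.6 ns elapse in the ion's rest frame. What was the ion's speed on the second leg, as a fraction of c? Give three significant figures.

β = 0.823

Leg 1: γ = 1/√(1 − 0.9236²) = 1/√0.1470 = 2.609; τ_1 = 217.5/2.609 = 83.38 ns.
Leg 2: speed unknown; τ_2 = 354.2/γ_2.
Total proper time: 83.38 + τ_2 = 284.6, so τ_2 = 284.6 − 83.38 = 201.2 ns.
γ_2 = 354.2/201.2 = 1.760; β = √(1 − 1/γ²) = √0.6773.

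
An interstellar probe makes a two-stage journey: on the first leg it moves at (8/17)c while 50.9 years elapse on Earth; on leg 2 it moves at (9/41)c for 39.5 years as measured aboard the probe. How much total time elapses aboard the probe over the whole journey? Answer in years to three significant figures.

Leg 1: γ = 1/√(1 − (8/17)²) = 17/15 ≈ 1.133; τ_1 = 50.9/1.133 = 44.91 years.
Leg 2: 39.5 years is already measured aboard the probe.
Total: 44.91 + 39.50 years.

τ = 84.4 years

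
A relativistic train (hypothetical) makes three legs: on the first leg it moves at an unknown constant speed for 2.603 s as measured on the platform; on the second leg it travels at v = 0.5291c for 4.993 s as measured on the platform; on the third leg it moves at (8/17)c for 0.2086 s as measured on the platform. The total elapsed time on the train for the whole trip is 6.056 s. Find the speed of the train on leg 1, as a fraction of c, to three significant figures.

Leg 1: speed unknown; τ_1 = 2.603/γ_1.
Leg 2: γ = 1/√(1 − 0.5291²) = 1/√0.7201 = 1.178; τ_2 = 4.993/1.178 = 4.237 s.
Leg 3: γ = 1/√(1 − (8/17)²) = 17/15 ≈ 1.133; τ_3 = 0.2086/1.133 = 0.1841 s.
Total proper time: τ_1 + 4.237 + 0.1841 = 6.056, so τ_1 = 6.056 − 4.421 = 1.635 s.
γ_1 = 2.603/1.635 = 1.592; β = √(1 − 1/γ²) = √0.6054.

β = 0.778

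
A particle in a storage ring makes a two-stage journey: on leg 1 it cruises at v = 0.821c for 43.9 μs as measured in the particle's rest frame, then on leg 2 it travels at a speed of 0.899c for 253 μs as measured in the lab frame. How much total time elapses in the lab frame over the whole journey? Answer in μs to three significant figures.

Δt = 330 μs

Leg 1: γ = 1/√(1 − 0.821²) = 1/√0.3260 = 1.752; Δt_1 = 1.752 × 43.9 = 76.89 μs.
Leg 2: 253 μs is already measured in the lab frame.
Total: 76.89 + 253.0 μs.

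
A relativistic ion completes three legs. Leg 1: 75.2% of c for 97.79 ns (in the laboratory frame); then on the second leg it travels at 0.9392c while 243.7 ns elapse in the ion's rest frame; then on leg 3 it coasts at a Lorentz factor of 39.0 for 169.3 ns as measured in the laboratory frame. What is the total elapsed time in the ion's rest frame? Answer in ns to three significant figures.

Leg 1: β = 0.752; γ = 1/√(1 − 0.752²) = 1/√0.4345 = 1.517; τ_1 = 97.79/1.517 = 64.46 ns.
Leg 2: 243.7 ns is already measured in the ion's rest frame.
Leg 3: γ = 39.0; τ_3 = 169.3/39.00 = 4.341 ns.
Total: 64.46 + 243.7 + 4.341 ns.

τ = 313 ns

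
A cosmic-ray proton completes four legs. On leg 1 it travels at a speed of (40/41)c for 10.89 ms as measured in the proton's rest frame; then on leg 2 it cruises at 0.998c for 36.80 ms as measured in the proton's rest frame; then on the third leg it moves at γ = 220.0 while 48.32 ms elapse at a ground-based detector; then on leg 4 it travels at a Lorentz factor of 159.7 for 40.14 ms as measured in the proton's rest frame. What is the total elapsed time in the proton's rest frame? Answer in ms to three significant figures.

Leg 1: 10.89 ms is already measured in the proton's rest frame.
Leg 2: 36.80 ms is already measured in the proton's rest frame.
Leg 3: γ = 220.0; τ_3 = 48.32/220.0 = 0.2196 ms.
Leg 4: 40.14 ms is already measured in the proton's rest frame.
Total: 10.89 + 36.80 + 0.2196 + 40.14 ms.

τ = 88.0 ms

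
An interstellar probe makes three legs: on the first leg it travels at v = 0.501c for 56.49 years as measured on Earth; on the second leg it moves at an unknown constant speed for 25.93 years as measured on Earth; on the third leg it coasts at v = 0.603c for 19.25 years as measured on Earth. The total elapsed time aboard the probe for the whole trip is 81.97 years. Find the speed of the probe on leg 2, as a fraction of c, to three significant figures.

β = 0.730

Leg 1: γ = 1/√(1 − 0.501²) = 1/√0.7490 = 1.155; τ_1 = 56.49/1.155 = 48.89 years.
Leg 2: speed unknown; τ_2 = 25.93/γ_2.
Leg 3: γ = 1/√(1 − 0.603²) = 1/√0.6364 = 1.254; τ_3 = 19.25/1.254 = 15.36 years.
Total proper time: 48.89 + τ_2 + 15.36 = 81.97, so τ_2 = 81.97 − 64.25 = 17.72 years.
γ_2 = 25.93/17.72 = 1.463; β = √(1 − 1/γ²) = √0.5328.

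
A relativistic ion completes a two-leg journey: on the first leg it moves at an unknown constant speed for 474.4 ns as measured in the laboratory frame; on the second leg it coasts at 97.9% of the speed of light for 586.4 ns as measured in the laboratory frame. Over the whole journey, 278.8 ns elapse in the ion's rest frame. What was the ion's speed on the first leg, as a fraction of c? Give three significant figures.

β = 0.942

Leg 1: speed unknown; τ_1 = 474.4/γ_1.
Leg 2: β = 0.979; γ = 1/√(1 − 0.979²) = 1/√0.04156 = 4.905; τ_2 = 586.4/4.905 = 119.5 ns.
Total proper time: τ_1 + 119.5 = 278.8, so τ_1 = 278.8 − 119.5 = 159.3 ns.
γ_1 = 474.4/159.3 = 2.979; β = √(1 − 1/γ²) = √0.8873.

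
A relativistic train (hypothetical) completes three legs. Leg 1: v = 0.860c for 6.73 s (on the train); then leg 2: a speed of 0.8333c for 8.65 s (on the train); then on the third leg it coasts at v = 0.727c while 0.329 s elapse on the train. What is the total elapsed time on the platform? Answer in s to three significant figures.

Leg 1: γ = 1/√(1 − 0.860²) = 1/√0.2604 = 1.960; Δt_1 = 1.960 × 6.73 = 13.19 s.
Leg 2: γ = 1/√(1 − 0.8333²) = 1/√0.3056 = 1.809; Δt_2 = 1.809 × 8.65 = 15.65 s.
Leg 3: γ = 1/√(1 − 0.727²) = 1/√0.4715 = 1.456; Δt_3 = 1.456 × 0.329 = 0.4791 s.
Total: 13.19 + 15.65 + 0.4791 s.

Δt = 29.3 s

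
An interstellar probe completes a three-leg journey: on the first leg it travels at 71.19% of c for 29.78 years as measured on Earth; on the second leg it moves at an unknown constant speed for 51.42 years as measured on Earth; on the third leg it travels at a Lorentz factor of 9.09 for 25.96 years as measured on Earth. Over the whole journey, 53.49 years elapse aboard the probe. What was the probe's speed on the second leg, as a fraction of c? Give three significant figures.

Leg 1: β = 0.7119; γ = 1/√(1 − 0.7119²) = 1/√0.4932 = 1.424; τ_1 = 29.78/1.424 = 20.91 years.
Leg 2: speed unknown; τ_2 = 51.42/γ_2.
Leg 3: γ = 9.09; τ_3 = 25.96/9.090 = 2.856 years.
Total proper time: 20.91 + τ_2 + 2.856 = 53.49, so τ_2 = 53.49 − 23.77 = 29.72 years.
γ_2 = 51.42/29.72 = 1.730; β = √(1 − 1/γ²) = √0.6659.

β = 0.816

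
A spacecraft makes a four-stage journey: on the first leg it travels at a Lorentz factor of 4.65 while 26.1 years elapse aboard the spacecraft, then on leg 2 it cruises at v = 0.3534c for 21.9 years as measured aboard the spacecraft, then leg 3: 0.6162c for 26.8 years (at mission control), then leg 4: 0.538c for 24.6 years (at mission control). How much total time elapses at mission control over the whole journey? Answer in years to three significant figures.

Leg 1: γ = 4.65; Δt_1 = 4.650 × 26.1 = 121.4 years.
Leg 2: γ = 1/√(1 − 0.3534²) = 1/√0.8751 = 1.069; Δt_2 = 1.069 × 21.9 = 23.41 years.
Leg 3: 26.8 years is already measured at mission control.
Leg 4: 24.6 years is already measured at mission control.
Total: 121.4 + 23.41 + 26.80 + 24.60 years.

Δt = 196 years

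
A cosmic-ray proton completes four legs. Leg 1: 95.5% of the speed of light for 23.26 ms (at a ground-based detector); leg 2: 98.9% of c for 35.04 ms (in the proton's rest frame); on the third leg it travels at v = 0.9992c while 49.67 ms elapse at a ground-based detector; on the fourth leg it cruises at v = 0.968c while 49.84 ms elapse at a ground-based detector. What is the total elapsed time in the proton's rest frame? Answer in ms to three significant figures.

τ = 56.4 ms

Leg 1: β = 0.955; γ = 1/√(1 − 0.955²) = 1/√0.08798 = 3.371; τ_1 = 23.26/3.371 = 6.899 ms.
Leg 2: 35.04 ms is already measured in the proton's rest frame.
Leg 3: γ = 1/√(1 − 0.9992²) = 1/√0.001599 = 25.01; τ_3 = 49.67/25.01 = 1.986 ms.
Leg 4: γ = 1/√(1 − 0.968²) = 1/√0.06298 = 3.985; τ_4 = 49.84/3.985 = 12.51 ms.
Total: 6.899 + 35.04 + 1.986 + 12.51 ms.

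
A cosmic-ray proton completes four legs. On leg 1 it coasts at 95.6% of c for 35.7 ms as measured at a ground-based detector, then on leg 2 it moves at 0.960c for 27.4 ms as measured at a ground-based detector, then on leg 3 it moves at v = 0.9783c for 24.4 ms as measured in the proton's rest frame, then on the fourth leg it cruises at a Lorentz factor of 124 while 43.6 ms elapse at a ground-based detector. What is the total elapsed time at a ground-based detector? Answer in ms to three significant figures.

Δt = 224 ms

Leg 1: 35.7 ms is already measured at a ground-based detector.
Leg 2: 27.4 ms is already measured at a ground-based detector.
Leg 3: γ = 1/√(1 − 0.9783²) = 1/√0.04293 = 4.826; Δt_3 = 4.826 × 24.4 = 117.8 ms.
Leg 4: 43.6 ms is already measured at a ground-based detector.
Total: 35.70 + 27.40 + 117.8 + 43.60 ms.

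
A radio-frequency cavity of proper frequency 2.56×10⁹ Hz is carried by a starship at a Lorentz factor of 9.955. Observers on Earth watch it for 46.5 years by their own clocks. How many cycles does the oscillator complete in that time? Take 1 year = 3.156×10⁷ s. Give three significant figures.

γ = 9.955
During 46.5 years of lab time, the oscillator's proper time advances by τ = Δt/γ = 46.5/9.955 = 4.671 years = 1.474×10⁸ s.
N = f × τ = 2.56×10⁹ × 1.474×10⁸ = 3.774×10¹⁷.

N = 3.77×10¹⁷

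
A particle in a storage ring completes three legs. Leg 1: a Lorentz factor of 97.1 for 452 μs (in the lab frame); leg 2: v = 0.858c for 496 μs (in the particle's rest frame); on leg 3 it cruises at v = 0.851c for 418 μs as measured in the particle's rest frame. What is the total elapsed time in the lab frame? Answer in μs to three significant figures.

Leg 1: 452 μs is already measured in the lab frame.
Leg 2: γ = 1/√(1 − 0.858²) = 1/√0.2638 = 1.947; Δt_2 = 1.947 × 496 = 965.6 μs.
Leg 3: γ = 1/√(1 − 0.851²) = 1/√0.2758 = 1.904; Δt_3 = 1.904 × 418 = 795.9 μs.
Total: 452.0 + 965.6 + 795.9 μs.

Δt = 2210 μs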